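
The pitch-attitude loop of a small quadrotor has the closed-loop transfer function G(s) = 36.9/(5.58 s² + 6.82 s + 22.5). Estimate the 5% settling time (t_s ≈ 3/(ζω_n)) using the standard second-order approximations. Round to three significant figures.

t_s ≈ 4.91 s

Dividing through by 5.58: denominator becomes s² + 1.222 s + 4.032.
So ω_n = √4.032 = 2.01 rad/s and ζ = 1.222/(2·2.01) = 0.304.
t_s ≈ 3/(ζω_n) = 4.91 s.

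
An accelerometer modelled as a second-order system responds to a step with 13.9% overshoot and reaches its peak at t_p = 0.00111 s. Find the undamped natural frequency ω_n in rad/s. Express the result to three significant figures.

ω_n ≈ 3340 rad/s

ζ from %OS: ζ = |ln 0.139|/√(π²+ln²0.139) = 0.532.
t_p = π/ω_d ⇒ ω_d = 2830 rad/s; then ω_n = ω_d/√(1−ζ²) = 3340 rad/s.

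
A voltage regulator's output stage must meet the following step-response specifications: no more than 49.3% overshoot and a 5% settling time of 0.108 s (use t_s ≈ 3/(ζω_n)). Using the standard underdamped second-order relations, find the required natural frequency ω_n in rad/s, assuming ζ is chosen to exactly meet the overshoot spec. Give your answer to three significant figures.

Inverting the overshoot relation: ζ = |ln 0.493|/√(π² + ln²0.493) = 0.220.
From t_s ≈ 3/(ζω_n): ω_n = 3/(ζ·t_s) = 3/(0.220·0.108) = 126 rad/s.

ω_n ≈ 126 rad/s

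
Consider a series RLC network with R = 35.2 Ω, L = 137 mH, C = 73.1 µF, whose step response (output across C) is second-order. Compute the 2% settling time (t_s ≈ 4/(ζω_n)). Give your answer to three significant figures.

For a series RLC circuit (capacitor voltage as output), ω_n = 1/√(LC) = 1/√(137 mH · 73.1 µF) = 316 rad/s.
ζ = (R/2)·√(C/L) = (35.2/2)·√(73.1 µF/137 mH) = 0.407.
t_s ≈ 4/(ζω_n) = 0.0311 s.

t_s ≈ 0.0311 s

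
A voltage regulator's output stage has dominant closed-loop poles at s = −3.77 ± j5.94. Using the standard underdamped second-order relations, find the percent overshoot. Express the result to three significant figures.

With σ = 3.77, ω_d = 5.94: ω_n = √(σ²+ω_d²) = 7.04 rad/s, ζ = σ/ω_n = 0.536.
%OS = 100·exp(−πζ/√(1−ζ²)) = 13.6%.

%OS ≈ 13.6%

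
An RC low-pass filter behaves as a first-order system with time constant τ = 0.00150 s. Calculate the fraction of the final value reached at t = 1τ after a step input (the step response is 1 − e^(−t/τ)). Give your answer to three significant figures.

y/y_∞ ≈ 0.632

y(t)/y_∞ = 1 − e^(−t/τ) = 1 − e^(−1) = 1 − e^(−1.00) = 0.632.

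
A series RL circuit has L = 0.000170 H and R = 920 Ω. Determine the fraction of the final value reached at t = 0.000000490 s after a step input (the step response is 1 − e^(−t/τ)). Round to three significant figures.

τ = L/R = 0.000170/920 = 0.000000185 s.
y(t)/y_∞ = 1 − e^(−t/τ) = 1 − e^(−0.000000490/0.000000185) = 1 − e^(−2.65) = 0.929.

y/y_∞ ≈ 0.929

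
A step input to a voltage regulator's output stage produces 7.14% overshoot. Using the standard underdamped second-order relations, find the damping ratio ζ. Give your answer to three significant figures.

ζ ≈ 0.643

From %OS = 100·exp(−πζ/√(1−ζ²)), invert to get ζ = −ln(OS)/√(π² + ln²(OS)) with OS = 0.0714.
−ln 0.0714 = 2.639, so ζ = 2.639/√(π² + 6.967) = 0.643.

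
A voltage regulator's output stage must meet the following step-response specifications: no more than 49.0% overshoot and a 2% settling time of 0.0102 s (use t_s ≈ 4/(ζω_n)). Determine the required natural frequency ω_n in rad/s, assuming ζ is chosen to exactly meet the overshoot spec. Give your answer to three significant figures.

ω_n ≈ 1770 rad/s

Inverting the overshoot relation: ζ = |ln 0.490|/√(π² + ln²0.490) = 0.221.
Then ω_n = 4/(ζ t_s) = 4/(0.221 × 0.0102) = 1770 rad/s.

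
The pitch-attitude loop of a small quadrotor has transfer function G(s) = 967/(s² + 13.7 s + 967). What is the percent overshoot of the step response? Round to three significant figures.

Matching coefficients with s² + 2ζω_n s + ω_n² gives ω_n² = 967 ⇒ ω_n = 31.1 rad/s, and ζ = 13.7/(2ω_n) = 0.220.
Overshoot: exp(−π·0.220/√(1−0.220²)) = 0.492, i.e. 49.2%.

%OS ≈ 49.2%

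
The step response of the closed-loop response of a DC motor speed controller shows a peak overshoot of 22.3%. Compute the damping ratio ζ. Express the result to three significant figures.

From %OS = 100·exp(−πζ/√(1−ζ²)), invert to get ζ = −ln(OS)/√(π² + ln²(OS)) with OS = 0.223.
−ln 0.223 = 1.501, so ζ = 1.501/√(π² + 2.252) = 0.431.

ζ ≈ 0.431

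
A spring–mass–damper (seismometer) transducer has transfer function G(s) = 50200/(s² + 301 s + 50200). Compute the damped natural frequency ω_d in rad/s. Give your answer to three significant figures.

ω_d ≈ 166 rad/s

ω_n = √50200 = 224 rad/s; ζ = 301/(2·224) = 0.672.
ω_d = 224·√(1 − 0.672²) = 166 rad/s.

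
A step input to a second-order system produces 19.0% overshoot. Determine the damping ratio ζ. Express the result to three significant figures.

ζ = −ln(OS)/√(π² + (ln OS)²). With OS = 0.190, ln OS = −1.661 and ζ = 1.661/3.554 = 0.467.

ζ ≈ 0.467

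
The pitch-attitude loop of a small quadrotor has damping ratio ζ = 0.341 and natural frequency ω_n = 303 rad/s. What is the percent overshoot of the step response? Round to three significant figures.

For an underdamped second-order system, %OS = 100·exp(−πζ/√(1−ζ²)).
πζ/√(1−ζ²) = π·0.341/√(1−0.116) = 1.140, so %OS = 100·e^(−1.140) = 32.0%.

%OS ≈ 32.0%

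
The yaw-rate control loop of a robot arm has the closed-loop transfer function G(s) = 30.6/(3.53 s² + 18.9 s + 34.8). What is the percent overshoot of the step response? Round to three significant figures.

%OS ≈ 0.594%

Dividing through by 3.53: denominator becomes s² + 5.354 s + 9.858.
So ω_n = √9.858 = 3.14 rad/s and ζ = 5.354/(2·3.14) = 0.853.
Overshoot: exp(−π·0.853/√(1−0.853²)) = 0.00594, i.e. 0.594%.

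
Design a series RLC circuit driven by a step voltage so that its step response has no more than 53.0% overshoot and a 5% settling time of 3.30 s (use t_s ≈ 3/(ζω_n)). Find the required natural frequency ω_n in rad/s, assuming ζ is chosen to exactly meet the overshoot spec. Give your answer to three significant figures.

ω_n ≈ 4.59 rad/s

ζ = −ln(OS)/√(π² + (ln OS)²). With OS = 0.530, ln OS = −0.6349 and ζ = 0.6349/3.205 = 0.198.
Then ω_n = 3/(ζ t_s) = 3/(0.198 × 3.30) = 4.59 rad/s.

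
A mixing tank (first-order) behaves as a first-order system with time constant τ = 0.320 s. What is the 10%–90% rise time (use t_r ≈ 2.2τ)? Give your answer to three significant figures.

t_r ≈ 0.704 s

t_r ≈ 2.2τ = 0.704 s.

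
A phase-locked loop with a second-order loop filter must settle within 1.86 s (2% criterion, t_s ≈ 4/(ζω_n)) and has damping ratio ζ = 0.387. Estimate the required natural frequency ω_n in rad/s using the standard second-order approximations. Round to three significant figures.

ω_n ≈ 5.56 rad/s

Rearranging t_s ≈ 4/(ζω_n) gives ω_n = 4/(ζ·t_s) = 4/(0.387 × 1.86) = 5.56 rad/s.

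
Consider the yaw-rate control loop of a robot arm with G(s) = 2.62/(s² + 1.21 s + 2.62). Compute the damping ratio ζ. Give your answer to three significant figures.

ω_n = √2.62 = 1.62 rad/s; ζ = 1.21/(2·1.62) = 0.374.

ζ ≈ 0.374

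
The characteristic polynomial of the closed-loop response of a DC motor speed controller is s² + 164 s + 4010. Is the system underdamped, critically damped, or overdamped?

a² − 4b = 11000 > 0 (two distinct real roots); the system is overdamped.

overdamped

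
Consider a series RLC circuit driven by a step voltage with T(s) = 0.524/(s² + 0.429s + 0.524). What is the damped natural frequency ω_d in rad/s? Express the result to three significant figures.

ω_d ≈ 0.691 rad/s

ω_n = √0.524 = 0.724 rad/s; ζ = 0.429/(2·0.724) = 0.296.
ω_d = 0.724·√(1 − 0.296²) = 0.691 rad/s.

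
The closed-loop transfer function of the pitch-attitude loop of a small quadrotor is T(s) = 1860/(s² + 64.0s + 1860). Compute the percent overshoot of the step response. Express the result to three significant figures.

%OS ≈ 3.09%

Comparing the denominator to s² + 2ζω_n s + ω_n²: ω_n = √1860 = 43.1 rad/s, and 2ζω_n = 64.0 so ζ = 64.0/(2·43.1) = 0.742.
%OS = 100·exp(−πζ/√(1−ζ²)) = 3.09%.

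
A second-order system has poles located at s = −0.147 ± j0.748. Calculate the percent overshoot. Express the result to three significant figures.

%OS ≈ 53.9%

The poles are at −σ ± jω_d with σ = 0.147 and ω_d = 0.748, so ω_n = √(σ²+ω_d²) = 0.762 rad/s and ζ = σ/ω_n = 0.193.
%OS = 100 e^{−πζ/√(1−ζ²)} with ζ = 0.193 gives 53.9%.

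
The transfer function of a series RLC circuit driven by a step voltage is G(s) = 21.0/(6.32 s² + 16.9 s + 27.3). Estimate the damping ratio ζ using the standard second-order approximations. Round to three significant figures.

Dividing through by 6.32: denominator becomes s² + 2.674 s + 4.320.
So ω_n = √4.320 = 2.08 rad/s and ζ = 2.674/(2·2.08) = 0.643.

ζ ≈ 0.643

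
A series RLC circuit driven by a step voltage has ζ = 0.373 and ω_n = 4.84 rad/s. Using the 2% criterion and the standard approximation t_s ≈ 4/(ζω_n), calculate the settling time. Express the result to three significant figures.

t_s ≈ 4/(ζω_n) = 4/(0.373 × 4.84) = 2.22 s.

t_s ≈ 2.22 s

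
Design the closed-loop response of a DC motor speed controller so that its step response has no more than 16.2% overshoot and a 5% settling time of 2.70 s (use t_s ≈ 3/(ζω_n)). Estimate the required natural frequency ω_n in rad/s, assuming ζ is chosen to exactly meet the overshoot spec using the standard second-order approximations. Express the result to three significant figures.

ω_n ≈ 2.22 rad/s

From %OS = 100·exp(−πζ/√(1−ζ²)), invert to get ζ = −ln(OS)/√(π² + ln²(OS)) with OS = 0.162.
−ln 0.162 = 1.820, so ζ = 1.820/√(π² + 3.313) = 0.501.
From t_s ≈ 3/(ζω_n): ω_n = 3/(ζ·t_s) = 3/(0.501·2.70) = 2.22 rad/s.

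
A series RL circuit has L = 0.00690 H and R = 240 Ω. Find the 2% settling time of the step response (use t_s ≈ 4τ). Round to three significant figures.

t_s ≈ 0.000115 s

τ = L/R = 0.00690/240 = 0.0000288 s.
t_s ≈ 4τ = 0.000115 s.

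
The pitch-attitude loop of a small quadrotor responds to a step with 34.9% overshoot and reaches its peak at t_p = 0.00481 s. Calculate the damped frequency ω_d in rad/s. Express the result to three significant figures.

ω_d ≈ 653 rad/s

t_p = π/ω_d, so ω_d = π/0.00481 = 653 rad/s.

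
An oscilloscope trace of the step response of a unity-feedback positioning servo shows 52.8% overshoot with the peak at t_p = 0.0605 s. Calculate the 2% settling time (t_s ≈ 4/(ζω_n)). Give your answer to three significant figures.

t_s ≈ 0.379 s

ζ from %OS: ζ = |ln 0.528|/√(π²+ln²0.528) = 0.199.
From t_p = π/ω_d, ω_d = π/0.0605 = 51.9 rad/s, so ω_n = ω_d/√(1−ζ²) = 53.0 rad/s.
t_s ≈ 4/(ζω_n) = 4/(0.199·53.0) = 0.379 s.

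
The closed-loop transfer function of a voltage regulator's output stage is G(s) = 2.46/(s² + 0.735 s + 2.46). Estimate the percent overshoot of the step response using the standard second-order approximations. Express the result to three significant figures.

%OS ≈ 46.9%

Matching coefficients with s² + 2ζω_n s + ω_n² gives ω_n² = 2.46 ⇒ ω_n = 1.57 rad/s, and ζ = 0.735/(2ω_n) = 0.234.
%OS = 100 e^{−πζ/√(1−ζ²)} with ζ = 0.234 gives 46.9%.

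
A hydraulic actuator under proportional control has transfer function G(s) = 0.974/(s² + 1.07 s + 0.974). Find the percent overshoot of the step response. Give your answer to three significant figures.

%OS ≈ 13.2%

Comparing the denominator to s² + 2ζω_n s + ω_n²: ω_n = √0.974 = 0.987 rad/s, and 2ζω_n = 1.07 so ζ = 1.07/(2·0.987) = 0.542.
%OS = 100 e^{−πζ/√(1−ζ²)} with ζ = 0.542 gives 13.2%.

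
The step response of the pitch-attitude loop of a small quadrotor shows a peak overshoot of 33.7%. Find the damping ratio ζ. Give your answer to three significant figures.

From %OS = 100·exp(−πζ/√(1−ζ²)), invert to get ζ = −ln(OS)/√(π² + ln²(OS)) with OS = 0.337.
−ln 0.337 = 1.088, so ζ = 1.088/√(π² + 1.183) = 0.327.

ζ ≈ 0.327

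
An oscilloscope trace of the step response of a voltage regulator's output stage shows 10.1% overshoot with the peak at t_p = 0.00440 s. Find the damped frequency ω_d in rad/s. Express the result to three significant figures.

ω_d ≈ 714 rad/s

t_p = π/ω_d, so ω_d = π/0.00440 = 714 rad/s.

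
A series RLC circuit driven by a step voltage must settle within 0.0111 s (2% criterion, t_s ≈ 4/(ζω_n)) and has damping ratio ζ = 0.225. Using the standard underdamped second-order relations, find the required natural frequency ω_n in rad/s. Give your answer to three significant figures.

Rearranging t_s ≈ 4/(ζω_n) gives ω_n = 4/(ζ·t_s) = 4/(0.225 × 0.0111) = 1600 rad/s.

ω_n ≈ 1600 rad/s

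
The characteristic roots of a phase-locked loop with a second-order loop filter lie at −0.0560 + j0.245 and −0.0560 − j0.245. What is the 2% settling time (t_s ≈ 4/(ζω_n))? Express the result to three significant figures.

For poles at −σ ± jω_d, ζω_n = σ = 0.0560, so t_s ≈ 4/σ = 71.4 s.

t_s ≈ 71.4 s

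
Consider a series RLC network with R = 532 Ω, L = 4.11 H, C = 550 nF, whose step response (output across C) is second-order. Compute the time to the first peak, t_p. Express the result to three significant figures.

For a series RLC circuit (capacitor voltage as output), ω_n = 1/√(LC) = 1/√(4.11 H · 550 nF) = 665 rad/s.
ζ = (R/2)·√(C/L) = (532/2)·√(550 nF/4.11 H) = 0.0973.
The damped frequency ω_d = ω_n√(1−ζ²) = 662 rad/s. t_p = π/ω_d = 0.00475 s.

t_p ≈ 0.00475 s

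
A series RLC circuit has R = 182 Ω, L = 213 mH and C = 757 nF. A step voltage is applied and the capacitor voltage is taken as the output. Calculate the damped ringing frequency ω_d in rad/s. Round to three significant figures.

For a series RLC circuit (capacitor voltage as output), ω_n = 1/√(LC) = 1/√(213 mH · 757 nF) = 2490 rad/s.
ζ = (R/2)·√(C/L) = (182/2)·√(757 nF/213 mH) = 0.172.
ω_d = ω_n√(1−ζ²) = 2450 rad/s.

ω_d ≈ 2450 rad/s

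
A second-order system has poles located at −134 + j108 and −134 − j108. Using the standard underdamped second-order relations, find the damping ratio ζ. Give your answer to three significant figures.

The poles are at −σ ± jω_d with σ = 134 and ω_d = 108, so ω_n = √(σ²+ω_d²) = 172 rad/s and ζ = σ/ω_n = 0.779.

ζ ≈ 0.779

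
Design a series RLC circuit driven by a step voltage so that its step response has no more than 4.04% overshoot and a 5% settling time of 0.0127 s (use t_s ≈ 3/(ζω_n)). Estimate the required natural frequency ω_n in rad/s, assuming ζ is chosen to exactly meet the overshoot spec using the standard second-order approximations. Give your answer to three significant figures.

ζ = −ln(OS)/√(π² + (ln OS)²). With OS = 0.0404, ln OS = −3.209 and ζ = 3.209/4.491 = 0.715.
Then ω_n = 3/(ζ t_s) = 3/(0.715 × 0.0127) = 331 rad/s.

ω_n ≈ 331 rad/s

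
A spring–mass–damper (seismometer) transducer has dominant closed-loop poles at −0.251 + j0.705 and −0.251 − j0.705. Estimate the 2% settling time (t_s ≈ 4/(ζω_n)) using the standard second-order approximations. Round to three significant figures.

t_s ≈ 15.9 s

For poles at −σ ± jω_d, ζω_n = σ = 0.251, so t_s ≈ 4/σ = 15.9 s.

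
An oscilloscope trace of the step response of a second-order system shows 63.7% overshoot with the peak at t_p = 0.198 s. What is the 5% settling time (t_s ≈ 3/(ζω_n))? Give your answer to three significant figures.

t_s ≈ 1.32 s

The overshoot fixes ζ = −ln(OS)/√(π²+ln²(OS)) = 0.142.
From t_p = π/ω_d, ω_d = π/0.198 = 15.9 rad/s, so ω_n = ω_d/√(1−ζ²) = 16.0 rad/s.
t_s ≈ 3/(ζω_n) = 3/(0.142·16.0) = 1.32 s.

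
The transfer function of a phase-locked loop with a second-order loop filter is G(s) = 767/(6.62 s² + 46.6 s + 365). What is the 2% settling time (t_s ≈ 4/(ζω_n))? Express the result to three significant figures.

Dividing through by 6.62: denominator becomes s² + 7.039 s + 55.14.
So ω_n = √55.14 = 7.43 rad/s and ζ = 7.039/(2·7.43) = 0.474.
t_s ≈ 4/(ζω_n) = 1.14 s.

t_s ≈ 1.14 s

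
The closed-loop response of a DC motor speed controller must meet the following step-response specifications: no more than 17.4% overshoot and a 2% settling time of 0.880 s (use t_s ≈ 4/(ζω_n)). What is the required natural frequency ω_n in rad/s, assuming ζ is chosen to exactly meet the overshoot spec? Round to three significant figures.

ω_n ≈ 9.35 rad/s

ζ = −ln(OS)/√(π² + (ln OS)²). With OS = 0.174, ln OS = −1.749 and ζ = 1.749/3.595 = 0.486.
Then ω_n = 4/(ζ t_s) = 4/(0.486 × 0.880) = 9.35 rad/s.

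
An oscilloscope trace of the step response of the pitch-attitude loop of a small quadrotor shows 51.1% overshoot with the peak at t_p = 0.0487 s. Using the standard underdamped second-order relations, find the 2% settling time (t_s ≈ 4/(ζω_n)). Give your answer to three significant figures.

t_s ≈ 0.290 s

ζ from %OS: ζ = |ln 0.511|/√(π²+ln²0.511) = 0.209.
t_p = π/ω_d ⇒ ω_d = 64.5 rad/s; then ω_n = ω_d/√(1−ζ²) = 66.0 rad/s.
t_s ≈ 4/(ζω_n) = 4/(0.209·66.0) = 0.290 s.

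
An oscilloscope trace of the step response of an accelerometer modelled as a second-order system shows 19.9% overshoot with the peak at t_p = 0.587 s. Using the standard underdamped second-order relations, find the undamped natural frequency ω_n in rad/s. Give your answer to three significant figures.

From the overshoot, ζ = −ln(OS)/√(π²+ln²(OS)) = 0.457.
t_p = π/ω_d ⇒ ω_d = 5.35 rad/s; then ω_n = ω_d/√(1−ζ²) = 6.02 rad/s.

ω_n ≈ 6.02 rad/s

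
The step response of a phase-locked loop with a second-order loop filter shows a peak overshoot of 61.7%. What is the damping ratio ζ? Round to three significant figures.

From %OS = 100·exp(−πζ/√(1−ζ²)), invert to get ζ = −ln(OS)/√(π² + ln²(OS)) with OS = 0.617.
−ln 0.617 = 0.4829, so ζ = 0.4829/√(π² + 0.2332) = 0.152.

ζ ≈ 0.152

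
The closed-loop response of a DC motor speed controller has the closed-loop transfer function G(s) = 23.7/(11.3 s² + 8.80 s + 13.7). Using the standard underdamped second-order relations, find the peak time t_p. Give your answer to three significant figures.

Dividing through by 11.3: denominator becomes s² + 0.7788 s + 1.212.
So ω_n = √1.212 = 1.10 rad/s and ζ = 0.7788/(2·1.10) = 0.354.
ω_d = ω_n√(1−ζ²) = 1.03 rad/s. t_p = π/ω_d = 3.05 s.

t_p ≈ 3.05 s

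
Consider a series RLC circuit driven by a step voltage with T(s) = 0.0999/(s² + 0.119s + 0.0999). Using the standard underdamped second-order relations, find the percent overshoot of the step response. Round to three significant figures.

ω_n = √0.0999 = 0.316 rad/s; ζ = 0.119/(2·0.316) = 0.188.
%OS = 100·exp(−πζ/√(1−ζ²)) = 54.8%.

%OS ≈ 54.8%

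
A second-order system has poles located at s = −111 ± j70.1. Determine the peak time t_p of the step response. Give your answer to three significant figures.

t_p = π/ω_d with ω_d = 70.1 (the imaginary part), so t_p = 0.0448 s.

t_p ≈ 0.0448 s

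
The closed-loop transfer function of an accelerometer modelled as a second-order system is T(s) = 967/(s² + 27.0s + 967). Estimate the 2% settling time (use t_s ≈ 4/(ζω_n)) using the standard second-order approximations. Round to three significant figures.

Matching coefficients with s² + 2ζω_n s + ω_n² gives ω_n² = 967 ⇒ ω_n = 31.1 rad/s, and ζ = 27.0/(2ω_n) = 0.434.
t_s ≈ 4/(ζω_n) = 4/(0.434·31.1) = 0.296 s.

t_s ≈ 0.296 s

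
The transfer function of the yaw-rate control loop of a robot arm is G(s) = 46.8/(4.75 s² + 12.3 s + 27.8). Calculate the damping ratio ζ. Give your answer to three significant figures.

Dividing through by 4.75: denominator becomes s² + 2.589 s + 5.853.
So ω_n = √5.853 = 2.42 rad/s and ζ = 2.589/(2·2.42) = 0.535.

ζ ≈ 0.535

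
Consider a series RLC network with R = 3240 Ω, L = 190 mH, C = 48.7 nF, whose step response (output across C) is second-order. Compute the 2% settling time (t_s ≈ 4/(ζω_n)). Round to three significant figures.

t_s ≈ 0.000469 s

For a series RLC circuit (capacitor voltage as output), ω_n = 1/√(LC) = 1/√(190 mH · 48.7 nF) = 10400 rad/s.
ζ = (R/2)·√(C/L) = (3240/2)·√(48.7 nF/190 mH) = 0.820.
t_s ≈ 4/(ζω_n) = 0.000469 s.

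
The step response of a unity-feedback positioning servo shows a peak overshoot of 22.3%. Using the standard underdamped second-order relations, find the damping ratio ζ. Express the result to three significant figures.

ζ = −ln(OS)/√(π² + (ln OS)²). With OS = 0.223, ln OS = −1.501 and ζ = 1.501/3.482 = 0.431.

ζ ≈ 0.431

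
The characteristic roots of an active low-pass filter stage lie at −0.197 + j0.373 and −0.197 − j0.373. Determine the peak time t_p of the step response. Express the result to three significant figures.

t_p = π/ω_d with ω_d = 0.373 (the imaginary part), so t_p = 8.42 s.

t_p ≈ 8.42 s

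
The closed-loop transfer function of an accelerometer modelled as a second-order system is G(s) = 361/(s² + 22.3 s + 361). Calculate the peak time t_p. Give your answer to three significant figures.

Comparing the denominator to s² + 2ζω_n s + ω_n²: ω_n = √361 = 19.0 rad/s, and 2ζω_n = 22.3 so ζ = 22.3/(2·19.0) = 0.587.
ω_d = 19.0·√(1 − 0.587²) = 15.4 rad/s. Then t_p = π/ω_d = 0.204 s.

t_p ≈ 0.204 s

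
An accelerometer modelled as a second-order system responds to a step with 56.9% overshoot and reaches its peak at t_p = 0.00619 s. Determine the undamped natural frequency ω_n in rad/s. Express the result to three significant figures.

ω_n ≈ 516 rad/s

ζ from %OS: ζ = |ln 0.569|/√(π²+ln²0.569) = 0.177.
From t_p = π/ω_d, ω_d = π/0.00619 = 508 rad/s, so ω_n = ω_d/√(1−ζ²) = 516 rad/s.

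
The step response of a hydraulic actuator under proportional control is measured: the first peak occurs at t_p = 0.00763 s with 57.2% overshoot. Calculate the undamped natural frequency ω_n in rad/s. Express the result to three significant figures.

ω_n ≈ 418 rad/s

ζ from %OS: ζ = |ln 0.572|/√(π²+ln²0.572) = 0.175.
From t_p = π/ω_d, ω_d = π/0.00763 = 412 rad/s, so ω_n = ω_d/√(1−ζ²) = 418 rad/s.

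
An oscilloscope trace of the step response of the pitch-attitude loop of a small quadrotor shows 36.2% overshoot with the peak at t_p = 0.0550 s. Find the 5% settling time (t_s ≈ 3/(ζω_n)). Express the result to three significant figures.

t_s ≈ 0.162 s

The overshoot fixes ζ = −ln(OS)/√(π²+ln²(OS)) = 0.308.
t_p = π/ω_d ⇒ ω_d = 57.1 rad/s; then ω_n = ω_d/√(1−ζ²) = 60.0 rad/s.
t_s ≈ 3/(ζω_n) = 3/(0.308·60.0) = 0.162 s.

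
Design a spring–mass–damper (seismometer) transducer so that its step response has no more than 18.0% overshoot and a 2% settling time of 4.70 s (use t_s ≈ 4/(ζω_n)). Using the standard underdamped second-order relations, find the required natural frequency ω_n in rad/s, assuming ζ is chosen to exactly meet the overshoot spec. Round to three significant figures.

ω_n ≈ 1.78 rad/s

From %OS = 100·exp(−πζ/√(1−ζ²)), invert to get ζ = −ln(OS)/√(π² + ln²(OS)) with OS = 0.180.
−ln 0.180 = 1.715, so ζ = 1.715/√(π² + 2.941) = 0.479.
From t_s ≈ 4/(ζω_n): ω_n = 4/(ζ·t_s) = 4/(0.479·4.70) = 1.78 rad/s.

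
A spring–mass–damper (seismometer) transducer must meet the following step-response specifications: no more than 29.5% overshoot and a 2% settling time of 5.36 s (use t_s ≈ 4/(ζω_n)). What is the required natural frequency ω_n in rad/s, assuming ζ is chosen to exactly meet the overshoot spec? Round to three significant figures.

From %OS = 100·exp(−πζ/√(1−ζ²)), invert to get ζ = −ln(OS)/√(π² + ln²(OS)) with OS = 0.295.
−ln 0.295 = 1.221, so ζ = 1.221/√(π² + 1.490) = 0.362.
From t_s ≈ 4/(ζω_n): ω_n = 4/(ζ·t_s) = 4/(0.362·5.36) = 2.06 rad/s.

ω_n ≈ 2.06 rad/s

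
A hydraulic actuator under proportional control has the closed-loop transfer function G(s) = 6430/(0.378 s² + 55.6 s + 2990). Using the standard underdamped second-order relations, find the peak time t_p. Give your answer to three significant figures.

t_p ≈ 0.0628 s

Dividing through by 0.378: denominator becomes s² + 147.1 s + 7910.
So ω_n = √7910 = 88.9 rad/s and ζ = 147.1/(2·88.9) = 0.827.
ω_d = ω_n√(1−ζ²) = 50.0 rad/s. t_p = π/ω_d = 0.0628 s.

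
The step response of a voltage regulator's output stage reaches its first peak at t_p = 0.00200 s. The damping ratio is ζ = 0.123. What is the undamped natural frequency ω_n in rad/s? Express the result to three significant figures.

Peak time t_p = π/ω_d, so ω_d = π/t_p = π/0.00200 = 1570 rad/s.
ω_n = ω_d/√(1−ζ²) = 1570/√0.985 = 1580 rad/s.

ω_n ≈ 1580 rad/s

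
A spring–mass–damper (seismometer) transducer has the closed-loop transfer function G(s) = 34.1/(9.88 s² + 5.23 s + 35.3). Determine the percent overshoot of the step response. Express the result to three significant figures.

Dividing through by 9.88: denominator becomes s² + 0.5294 s + 3.573.
So ω_n = √3.573 = 1.89 rad/s and ζ = 0.5294/(2·1.89) = 0.140.
%OS = 100 e^{−πζ/√(1−ζ²)} with ζ = 0.140 gives 64.1%.

%OS ≈ 64.1%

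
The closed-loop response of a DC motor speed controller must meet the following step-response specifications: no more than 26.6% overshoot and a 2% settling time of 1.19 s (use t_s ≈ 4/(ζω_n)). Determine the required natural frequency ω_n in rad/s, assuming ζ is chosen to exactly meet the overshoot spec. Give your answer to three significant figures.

Inverting the overshoot relation: ζ = |ln 0.266|/√(π² + ln²0.266) = 0.388.
Then ω_n = 4/(ζ t_s) = 4/(0.388 × 1.19) = 8.65 rad/s.

ω_n ≈ 8.65 rad/s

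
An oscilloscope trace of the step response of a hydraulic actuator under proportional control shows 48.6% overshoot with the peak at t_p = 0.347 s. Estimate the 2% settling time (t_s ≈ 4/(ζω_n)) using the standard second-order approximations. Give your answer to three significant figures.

t_s ≈ 1.92 s

The overshoot fixes ζ = −ln(OS)/√(π²+ln²(OS)) = 0.224.
t_p = π/ω_d ⇒ ω_d = 9.05 rad/s; then ω_n = ω_d/√(1−ζ²) = 9.29 rad/s.
t_s ≈ 4/(ζω_n) = 4/(0.224·9.29) = 1.92 s.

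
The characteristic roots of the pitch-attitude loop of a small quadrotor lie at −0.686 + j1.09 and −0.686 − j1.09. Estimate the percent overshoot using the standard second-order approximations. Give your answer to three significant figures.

|pole| = ω_n = √(0.686² + 1.09²) = 1.29 rad/s; ζ = cos θ = σ/ω_n = 0.533.
%OS = 100 e^{−πζ/√(1−ζ²)} with ζ = 0.533 gives 13.8%.

%OS ≈ 13.8%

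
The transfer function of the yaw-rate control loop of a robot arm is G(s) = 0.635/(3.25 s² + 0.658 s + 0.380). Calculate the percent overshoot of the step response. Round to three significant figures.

Dividing through by 3.25: denominator becomes s² + 0.2025 s + 0.1169.
So ω_n = √0.1169 = 0.342 rad/s and ζ = 0.2025/(2·0.342) = 0.296.
Overshoot: exp(−π·0.296/√(1−0.296²)) = 0.378, i.e. 37.8%.

%OS ≈ 37.8%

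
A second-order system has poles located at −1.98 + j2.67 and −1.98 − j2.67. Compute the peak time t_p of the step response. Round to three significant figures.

t_p ≈ 1.18 s

t_p = π/ω_d with ω_d = 2.67 (the imaginary part), so t_p = 1.18 s.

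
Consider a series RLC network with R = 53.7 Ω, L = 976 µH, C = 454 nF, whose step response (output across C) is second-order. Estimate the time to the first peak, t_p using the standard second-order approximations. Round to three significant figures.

For a series RLC circuit (capacitor voltage as output), ω_n = 1/√(LC) = 1/√(976 µH · 454 nF) = 47500 rad/s.
ζ = (R/2)·√(C/L) = (53.7/2)·√(454 nF/976 µH) = 0.579.
ω_d = 47500·√(1 − 0.579²) = 38700 rad/s. t_p = π/ω_d = 0.0000811 s.

t_p ≈ 0.0000811 s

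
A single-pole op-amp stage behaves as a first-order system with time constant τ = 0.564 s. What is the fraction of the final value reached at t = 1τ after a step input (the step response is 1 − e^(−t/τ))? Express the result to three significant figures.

y(t)/y_∞ = 1 − e^(−t/τ) = 1 − e^(−1) = 1 − e^(−1.00) = 0.632.

y/y_∞ ≈ 0.632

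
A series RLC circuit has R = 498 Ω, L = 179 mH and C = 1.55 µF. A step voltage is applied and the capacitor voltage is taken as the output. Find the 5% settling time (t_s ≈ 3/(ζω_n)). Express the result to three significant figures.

t_s ≈ 0.00216 s

For a series RLC circuit (capacitor voltage as output), ω_n = 1/√(LC) = 1/√(179 mH · 1.55 µF) = 1900 rad/s.
ζ = (R/2)·√(C/L) = (498/2)·√(1.55 µF/179 mH) = 0.733.
t_s ≈ 3/(ζω_n) = 0.00216 s.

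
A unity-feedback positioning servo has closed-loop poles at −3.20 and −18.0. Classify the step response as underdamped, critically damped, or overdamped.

overdamped

Since the poles are distinct, negative and real, the response is overdamped.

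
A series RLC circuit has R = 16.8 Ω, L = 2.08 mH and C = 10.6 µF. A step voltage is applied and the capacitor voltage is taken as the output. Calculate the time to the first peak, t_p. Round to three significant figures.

t_p ≈ 0.000583 s

For a series RLC circuit (capacitor voltage as output), ω_n = 1/√(LC) = 1/√(2.08 mH · 10.6 µF) = 6730 rad/s.
ζ = (R/2)·√(C/L) = (16.8/2)·√(10.6 µF/2.08 mH) = 0.600.
ω_d = 6730·√(1 − 0.600²) = 5390 rad/s. t_p = π/ω_d = 0.000583 s.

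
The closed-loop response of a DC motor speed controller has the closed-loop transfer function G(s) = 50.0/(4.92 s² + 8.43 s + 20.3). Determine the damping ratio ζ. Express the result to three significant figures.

Dividing through by 4.92: denominator becomes s² + 1.713 s + 4.126.
So ω_n = √4.126 = 2.03 rad/s and ζ = 1.713/(2·2.03) = 0.422.

ζ ≈ 0.422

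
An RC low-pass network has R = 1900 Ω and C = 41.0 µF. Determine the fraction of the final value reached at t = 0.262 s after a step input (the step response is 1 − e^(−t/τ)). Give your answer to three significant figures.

y/y_∞ ≈ 0.965

τ = RC = 1900 × 41.0 µF = 0.0779 s.
y(t)/y_∞ = 1 − e^(−t/τ) = 1 − e^(−0.262/0.0779) = 1 − e^(−3.36) = 0.965.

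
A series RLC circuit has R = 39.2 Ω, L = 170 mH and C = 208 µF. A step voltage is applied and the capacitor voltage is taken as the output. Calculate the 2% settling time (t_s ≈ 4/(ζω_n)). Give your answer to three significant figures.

t_s ≈ 0.0347 s

For a series RLC circuit (capacitor voltage as output), ω_n = 1/√(LC) = 1/√(170 mH · 208 µF) = 168 rad/s.
ζ = (R/2)·√(C/L) = (39.2/2)·√(208 µF/170 mH) = 0.686.
t_s ≈ 4/(ζω_n) = 0.0347 s.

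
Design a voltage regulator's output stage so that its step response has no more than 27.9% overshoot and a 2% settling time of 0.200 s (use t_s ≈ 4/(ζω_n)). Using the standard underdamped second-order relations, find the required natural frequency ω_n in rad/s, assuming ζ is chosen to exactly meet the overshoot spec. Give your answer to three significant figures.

ω_n ≈ 53.1 rad/s

Inverting the overshoot relation: ζ = |ln 0.279|/√(π² + ln²0.279) = 0.376.
From t_s ≈ 4/(ζω_n): ω_n = 4/(ζ·t_s) = 4/(0.376·0.200) = 53.1 rad/s.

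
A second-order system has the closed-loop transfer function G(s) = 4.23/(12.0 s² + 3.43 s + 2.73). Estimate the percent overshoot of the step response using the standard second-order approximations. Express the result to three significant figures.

Dividing through by 12.0: denominator becomes s² + 0.2858 s + 0.2275.
So ω_n = √0.2275 = 0.477 rad/s and ζ = 0.2858/(2·0.477) = 0.300.
%OS = 100·exp(−πζ/√(1−ζ²)) = 37.3%.

%OS ≈ 37.3%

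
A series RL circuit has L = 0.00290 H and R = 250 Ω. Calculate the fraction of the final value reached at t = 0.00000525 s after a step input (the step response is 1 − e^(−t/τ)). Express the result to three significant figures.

τ = L/R = 0.00290/250 = 0.0000116 s.
y(t)/y_∞ = 1 − e^(−t/τ) = 1 − e^(−0.00000525/0.0000116) = 1 − e^(−0.453) = 0.364.

y/y_∞ ≈ 0.364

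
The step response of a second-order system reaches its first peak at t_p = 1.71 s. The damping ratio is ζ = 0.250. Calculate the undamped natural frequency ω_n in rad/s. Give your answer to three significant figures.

Peak time t_p = π/ω_d, so ω_d = π/t_p = π/1.71 = 1.84 rad/s.
ω_n = ω_d/√(1−ζ²) = 1.84/√0.938 = 1.90 rad/s.

ω_n ≈ 1.90 rad/s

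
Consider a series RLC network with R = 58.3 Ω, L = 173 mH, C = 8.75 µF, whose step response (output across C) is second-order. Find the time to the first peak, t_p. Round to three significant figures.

For a series RLC circuit (capacitor voltage as output), ω_n = 1/√(LC) = 1/√(173 mH · 8.75 µF) = 813 rad/s.
ζ = (R/2)·√(C/L) = (58.3/2)·√(8.75 µF/173 mH) = 0.207.
ω_d = 813·√(1 − 0.207²) = 795 rad/s. t_p = π/ω_d = 0.00395 s.

t_p ≈ 0.00395 s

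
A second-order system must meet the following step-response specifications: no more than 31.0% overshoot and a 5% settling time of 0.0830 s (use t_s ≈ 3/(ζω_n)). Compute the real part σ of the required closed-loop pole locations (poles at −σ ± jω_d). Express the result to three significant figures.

σ ≈ 36.1

The settling-time spec alone fixes σ = ζω_n = 3/t_s = 3/0.0830 = 36.1.
(Overshoot then fixes ζ = 0.349 and hence ω_d = σ·√(1−ζ²)/ζ = 97.0 rad/s.)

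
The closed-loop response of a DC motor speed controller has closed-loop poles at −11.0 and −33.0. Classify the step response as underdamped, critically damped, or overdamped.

Since the poles are distinct, negative and real, the response is overdamped.

overdamped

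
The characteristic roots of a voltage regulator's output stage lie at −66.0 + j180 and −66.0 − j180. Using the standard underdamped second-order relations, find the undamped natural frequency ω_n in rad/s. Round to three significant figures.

ω_n ≈ 192 rad/s

With σ = 66.0, ω_d = 180: ω_n = √(σ²+ω_d²) = 192 rad/s, ζ = σ/ω_n = 0.344.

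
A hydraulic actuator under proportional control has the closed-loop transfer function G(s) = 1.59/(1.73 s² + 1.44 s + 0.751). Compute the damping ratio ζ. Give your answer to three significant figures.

ζ ≈ 0.632

Dividing through by 1.73: denominator becomes s² + 0.8324 s + 0.4341.
So ω_n = √0.4341 = 0.659 rad/s and ζ = 0.8324/(2·0.659) = 0.632.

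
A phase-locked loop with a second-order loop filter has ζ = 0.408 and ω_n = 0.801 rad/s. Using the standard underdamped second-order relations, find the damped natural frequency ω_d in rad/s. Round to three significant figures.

ω_d = ω_n√(1−ζ²) = 0.801·√0.834 = 0.731 rad/s.

ω_d ≈ 0.731 rad/s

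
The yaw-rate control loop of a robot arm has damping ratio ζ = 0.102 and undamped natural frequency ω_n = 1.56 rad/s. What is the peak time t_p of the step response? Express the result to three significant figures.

t_p ≈ 2.02 s

The damped frequency is ω_d = ω_n√(1−ζ²) = 1.56·√(1−0.0104) = 1.55 rad/s.
Peak time t_p = π/ω_d = π/1.55 = 2.02 s.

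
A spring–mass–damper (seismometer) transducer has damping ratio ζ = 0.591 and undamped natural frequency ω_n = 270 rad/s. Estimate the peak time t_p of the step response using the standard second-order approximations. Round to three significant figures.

t_p ≈ 0.0144 s

The damped frequency is ω_d = ω_n√(1−ζ²) = 270·√(1−0.349) = 218 rad/s.
Peak time t_p = π/ω_d = π/218 = 0.0144 s.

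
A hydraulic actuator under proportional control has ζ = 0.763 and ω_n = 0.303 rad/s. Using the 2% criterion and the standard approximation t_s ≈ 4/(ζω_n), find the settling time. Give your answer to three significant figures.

t_s ≈ 4/(ζω_n) = 4/(0.763 × 0.303) = 17.3 s.

t_s ≈ 17.3 s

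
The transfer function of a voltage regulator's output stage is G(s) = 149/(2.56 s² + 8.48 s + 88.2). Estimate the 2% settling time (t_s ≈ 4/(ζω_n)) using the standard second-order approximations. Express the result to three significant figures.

t_s ≈ 2.42 s

Dividing through by 2.56: denominator becomes s² + 3.312 s + 34.45.
So ω_n = √34.45 = 5.87 rad/s and ζ = 3.312/(2·5.87) = 0.282.
t_s ≈ 4/(ζω_n) = 2.42 s.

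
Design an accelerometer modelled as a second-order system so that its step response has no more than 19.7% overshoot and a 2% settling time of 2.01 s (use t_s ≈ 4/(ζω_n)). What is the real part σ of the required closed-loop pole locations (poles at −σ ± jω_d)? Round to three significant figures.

σ ≈ 1.99

The settling-time spec alone fixes σ = ζω_n = 4/t_s = 4/2.01 = 1.99.
(Overshoot then fixes ζ = 0.459 and hence ω_d = σ·√(1−ζ²)/ζ = 3.85 rad/s.)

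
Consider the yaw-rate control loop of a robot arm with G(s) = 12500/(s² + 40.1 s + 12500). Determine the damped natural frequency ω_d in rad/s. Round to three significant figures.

ω_d ≈ 110 rad/s

Comparing the denominator to s² + 2ζω_n s + ω_n²: ω_n = √12500 = 112 rad/s, and 2ζω_n = 40.1 so ζ = 40.1/(2·112) = 0.179.
ω_d = ω_n√(1−ζ²) = 110 rad/s.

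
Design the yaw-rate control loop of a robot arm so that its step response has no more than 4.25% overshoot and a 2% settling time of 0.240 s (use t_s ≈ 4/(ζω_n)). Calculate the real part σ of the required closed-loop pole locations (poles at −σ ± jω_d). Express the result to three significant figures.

σ ≈ 16.7

The settling-time spec alone fixes σ = ζω_n = 4/t_s = 4/0.240 = 16.7.
(Overshoot then fixes ζ = 0.709 and hence ω_d = σ·√(1−ζ²)/ζ = 16.6 rad/s.)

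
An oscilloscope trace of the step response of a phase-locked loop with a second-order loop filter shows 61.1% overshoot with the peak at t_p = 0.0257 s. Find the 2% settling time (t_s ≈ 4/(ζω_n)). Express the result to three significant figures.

t_s ≈ 0.209 s

From the overshoot, ζ = −ln(OS)/√(π²+ln²(OS)) = 0.155.
t_p = π/ω_d ⇒ ω_d = 122 rad/s; then ω_n = ω_d/√(1−ζ²) = 124 rad/s.
t_s ≈ 4/(ζω_n) = 4/(0.155·124) = 0.209 s.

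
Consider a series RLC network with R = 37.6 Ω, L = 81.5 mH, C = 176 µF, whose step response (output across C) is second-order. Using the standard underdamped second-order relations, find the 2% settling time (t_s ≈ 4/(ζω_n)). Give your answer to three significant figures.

For a series RLC circuit (capacitor voltage as output), ω_n = 1/√(LC) = 1/√(81.5 mH · 176 µF) = 264 rad/s.
ζ = (R/2)·√(C/L) = (37.6/2)·√(176 µF/81.5 mH) = 0.874.
t_s ≈ 4/(ζω_n) = 0.0173 s.

t_s ≈ 0.0173 s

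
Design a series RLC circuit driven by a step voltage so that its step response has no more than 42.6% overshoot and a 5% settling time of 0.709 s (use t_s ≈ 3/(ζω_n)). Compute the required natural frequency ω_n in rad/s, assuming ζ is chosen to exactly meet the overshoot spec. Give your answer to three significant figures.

ω_n ≈ 16.1 rad/s

From %OS = 100·exp(−πζ/√(1−ζ²)), invert to get ζ = −ln(OS)/√(π² + ln²(OS)) with OS = 0.426.
−ln 0.426 = 0.8533, so ζ = 0.8533/√(π² + 0.7281) = 0.262.
From t_s ≈ 3/(ζω_n): ω_n = 3/(ζ·t_s) = 3/(0.262·0.709) = 16.1 rad/s.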